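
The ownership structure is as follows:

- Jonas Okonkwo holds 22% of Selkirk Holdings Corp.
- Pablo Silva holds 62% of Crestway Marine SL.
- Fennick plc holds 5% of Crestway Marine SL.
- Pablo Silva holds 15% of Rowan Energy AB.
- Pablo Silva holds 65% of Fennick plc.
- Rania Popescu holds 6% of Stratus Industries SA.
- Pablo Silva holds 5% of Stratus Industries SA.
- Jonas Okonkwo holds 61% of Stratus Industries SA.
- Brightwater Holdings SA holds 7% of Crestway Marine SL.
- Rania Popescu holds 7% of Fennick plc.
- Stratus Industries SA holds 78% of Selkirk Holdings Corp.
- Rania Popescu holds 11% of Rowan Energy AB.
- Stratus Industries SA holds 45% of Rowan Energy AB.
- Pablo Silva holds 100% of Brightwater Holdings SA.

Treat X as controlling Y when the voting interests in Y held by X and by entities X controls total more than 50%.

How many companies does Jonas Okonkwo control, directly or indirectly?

2

Jonas holds 61% of Stratus, so Jonas controls Stratus.
Stratus and Jonas together hold 78% + 22% = 100% of Selkirk, so Jonas controls Selkirk.
No other company's threshold is met.
Jonas controls 2 companies.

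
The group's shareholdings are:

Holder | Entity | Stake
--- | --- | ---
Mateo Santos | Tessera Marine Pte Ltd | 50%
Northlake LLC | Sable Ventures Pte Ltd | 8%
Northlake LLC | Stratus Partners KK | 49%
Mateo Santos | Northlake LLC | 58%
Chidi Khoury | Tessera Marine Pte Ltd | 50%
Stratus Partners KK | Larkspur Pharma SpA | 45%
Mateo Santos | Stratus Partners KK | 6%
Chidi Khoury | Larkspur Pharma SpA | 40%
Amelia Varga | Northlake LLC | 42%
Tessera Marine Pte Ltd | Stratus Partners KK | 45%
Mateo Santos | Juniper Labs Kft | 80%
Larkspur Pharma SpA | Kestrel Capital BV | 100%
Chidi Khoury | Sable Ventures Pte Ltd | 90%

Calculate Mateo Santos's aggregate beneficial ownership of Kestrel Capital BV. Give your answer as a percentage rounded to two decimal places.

Mateo reaches Kestrel along 3 paths.
Via Northlake → Stratus → Larkspur: 58% × 49% × 45% × 100% = 12.789%.
Via Tessera → Stratus → Larkspur: 50% × 45% × 45% × 100% = 10.125%.
Via Stratus → Larkspur: 6% × 45% × 100% = 2.7%.
Total: 12.789% + 10.125% + 2.7% = 25.614%.
Rounded: 25.61%.

25.61%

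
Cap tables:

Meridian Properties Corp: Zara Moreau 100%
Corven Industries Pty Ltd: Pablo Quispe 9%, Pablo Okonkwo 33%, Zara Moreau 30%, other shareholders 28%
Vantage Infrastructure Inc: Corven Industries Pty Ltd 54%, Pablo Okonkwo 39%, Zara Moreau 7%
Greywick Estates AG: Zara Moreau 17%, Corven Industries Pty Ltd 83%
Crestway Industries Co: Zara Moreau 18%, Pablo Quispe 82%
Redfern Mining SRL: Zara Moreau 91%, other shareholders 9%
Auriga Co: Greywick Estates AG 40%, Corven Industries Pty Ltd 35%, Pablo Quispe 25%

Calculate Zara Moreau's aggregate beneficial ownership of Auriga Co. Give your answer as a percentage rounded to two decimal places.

Zara reaches Auriga along 3 paths.
Via Greywick: 17% × 40% = 6.8%.
Via Corven → Greywick: 30% × 83% × 40% = 9.96%.
Via Corven: 30% × 35% = 10.5%.
Total: 6.8% + 9.96% + 10.5% = 27.26%.

27.26%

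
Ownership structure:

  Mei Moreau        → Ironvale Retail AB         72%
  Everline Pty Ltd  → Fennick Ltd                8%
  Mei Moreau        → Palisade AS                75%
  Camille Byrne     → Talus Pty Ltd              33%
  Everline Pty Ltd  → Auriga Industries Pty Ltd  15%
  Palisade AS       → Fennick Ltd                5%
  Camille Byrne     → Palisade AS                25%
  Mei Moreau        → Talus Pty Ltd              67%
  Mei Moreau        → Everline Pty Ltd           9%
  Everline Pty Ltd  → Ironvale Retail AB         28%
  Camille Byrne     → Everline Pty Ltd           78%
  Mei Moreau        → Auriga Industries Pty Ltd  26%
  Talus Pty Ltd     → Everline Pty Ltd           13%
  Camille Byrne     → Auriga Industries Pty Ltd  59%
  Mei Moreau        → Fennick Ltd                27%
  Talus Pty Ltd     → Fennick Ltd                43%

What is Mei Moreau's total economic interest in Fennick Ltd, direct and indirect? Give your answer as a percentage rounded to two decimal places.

Mei reaches Fennick along 5 paths.
Via Palisade: 75% × 5% = 3.75%.
Via Talus: 67% × 43% = 28.81%.
Direct stake: 27% = 27%.
Via Everline: 9% × 8% = 0.72%.
Via Talus → Everline: 67% × 13% × 8% = 0.6968%.
Total: 3.75% + 28.81% + 27% + 0.72% + 0.6968% = 60.9768%.
Rounded: 60.98%.

60.98%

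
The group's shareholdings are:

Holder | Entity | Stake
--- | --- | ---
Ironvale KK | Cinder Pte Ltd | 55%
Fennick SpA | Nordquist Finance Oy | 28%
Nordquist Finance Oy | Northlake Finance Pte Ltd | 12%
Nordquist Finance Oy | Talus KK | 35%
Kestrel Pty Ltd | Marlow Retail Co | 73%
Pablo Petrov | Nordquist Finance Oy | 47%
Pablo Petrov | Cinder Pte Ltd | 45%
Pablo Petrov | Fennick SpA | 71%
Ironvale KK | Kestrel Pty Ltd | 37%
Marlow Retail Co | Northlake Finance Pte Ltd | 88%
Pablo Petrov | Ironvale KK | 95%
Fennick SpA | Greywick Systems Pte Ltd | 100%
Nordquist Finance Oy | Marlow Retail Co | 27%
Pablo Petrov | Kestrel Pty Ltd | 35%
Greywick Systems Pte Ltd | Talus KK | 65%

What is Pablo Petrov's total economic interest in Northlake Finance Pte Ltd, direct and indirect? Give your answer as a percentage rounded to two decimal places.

Pablo reaches Northlake along 6 paths.
Via Nordquist: 47% × 12% = 5.64%.
Via Fennick → Nordquist: 71% × 28% × 12% = 2.3856%.
Via Nordquist → Marlow: 47% × 27% × 88% = 11.1672%.
Via Fennick → Nordquist → Marlow: 71% × 28% × 27% × 88% = 4.723488%.
Via Ironvale → Kestrel → Marlow: 95% × 37% × 73% × 88% = 22.58036%.
Via Kestrel → Marlow: 35% × 73% × 88% = 22.484%.
Total: 5.64% + 2.3856% + 11.1672% + 4.723488% + 22.58036% + 22.484% = 68.980648%.
Rounded: 68.98%.

68.98%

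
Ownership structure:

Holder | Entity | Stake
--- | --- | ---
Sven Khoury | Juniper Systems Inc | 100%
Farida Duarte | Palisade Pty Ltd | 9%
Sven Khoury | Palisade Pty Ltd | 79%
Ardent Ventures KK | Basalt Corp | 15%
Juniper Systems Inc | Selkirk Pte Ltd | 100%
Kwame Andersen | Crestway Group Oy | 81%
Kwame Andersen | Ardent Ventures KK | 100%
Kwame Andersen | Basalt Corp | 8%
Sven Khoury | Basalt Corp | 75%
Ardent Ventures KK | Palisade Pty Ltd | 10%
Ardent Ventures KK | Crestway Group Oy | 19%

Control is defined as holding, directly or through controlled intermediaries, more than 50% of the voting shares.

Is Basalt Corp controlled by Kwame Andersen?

Kwame holds 100% of Ardent, so Kwame controls Ardent.
Ardent and Kwame together hold 19% + 81% = 100% of Crestway, so Kwame controls Crestway.
In Basalt, Kwame's side holds only 15% + 8% = 23%, not > 50%.
So Kwame does not control Basalt.

No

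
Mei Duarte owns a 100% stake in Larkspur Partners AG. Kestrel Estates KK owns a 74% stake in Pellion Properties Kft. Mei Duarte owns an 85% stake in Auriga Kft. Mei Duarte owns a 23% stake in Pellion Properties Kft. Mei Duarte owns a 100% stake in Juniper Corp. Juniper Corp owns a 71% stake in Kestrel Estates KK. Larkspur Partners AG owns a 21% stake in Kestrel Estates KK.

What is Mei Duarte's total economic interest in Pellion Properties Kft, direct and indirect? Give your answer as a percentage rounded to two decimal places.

91.08%

Mei reaches Pellion along 3 paths.
Via Juniper → Kestrel: 100% × 71% × 74% = 52.54%.
Via Larkspur → Kestrel: 100% × 21% × 74% = 15.54%.
Direct stake: 23% = 23%.
Total: 52.54% + 15.54% + 23% = 91.08%.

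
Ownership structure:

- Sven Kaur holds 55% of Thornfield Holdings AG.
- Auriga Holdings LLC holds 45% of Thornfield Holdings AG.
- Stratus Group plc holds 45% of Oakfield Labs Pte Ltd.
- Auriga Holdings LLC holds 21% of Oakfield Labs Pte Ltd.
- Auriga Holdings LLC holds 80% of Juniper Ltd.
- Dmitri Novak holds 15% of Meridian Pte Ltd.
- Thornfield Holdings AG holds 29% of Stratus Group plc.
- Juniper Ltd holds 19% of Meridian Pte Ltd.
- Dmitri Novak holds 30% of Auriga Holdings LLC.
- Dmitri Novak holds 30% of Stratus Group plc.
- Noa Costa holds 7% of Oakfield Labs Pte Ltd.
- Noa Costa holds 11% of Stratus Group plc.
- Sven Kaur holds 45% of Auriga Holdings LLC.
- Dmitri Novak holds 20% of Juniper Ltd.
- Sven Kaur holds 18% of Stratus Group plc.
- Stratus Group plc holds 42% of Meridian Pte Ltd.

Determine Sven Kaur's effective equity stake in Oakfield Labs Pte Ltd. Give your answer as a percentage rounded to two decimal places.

Sven reaches Oakfield along 4 paths.
Via Auriga → Thornfield → Stratus: 45% × 45% × 29% × 45% = 2.642625%.
Via Thornfield → Stratus: 55% × 29% × 45% = 7.1775%.
Via Stratus: 18% × 45% = 8.1%.
Via Auriga: 45% × 21% = 9.45%.
Total: 2.642625% + 7.1775% + 8.1% + 9.45% = 27.370125%.
Rounded: 27.37%.

27.37%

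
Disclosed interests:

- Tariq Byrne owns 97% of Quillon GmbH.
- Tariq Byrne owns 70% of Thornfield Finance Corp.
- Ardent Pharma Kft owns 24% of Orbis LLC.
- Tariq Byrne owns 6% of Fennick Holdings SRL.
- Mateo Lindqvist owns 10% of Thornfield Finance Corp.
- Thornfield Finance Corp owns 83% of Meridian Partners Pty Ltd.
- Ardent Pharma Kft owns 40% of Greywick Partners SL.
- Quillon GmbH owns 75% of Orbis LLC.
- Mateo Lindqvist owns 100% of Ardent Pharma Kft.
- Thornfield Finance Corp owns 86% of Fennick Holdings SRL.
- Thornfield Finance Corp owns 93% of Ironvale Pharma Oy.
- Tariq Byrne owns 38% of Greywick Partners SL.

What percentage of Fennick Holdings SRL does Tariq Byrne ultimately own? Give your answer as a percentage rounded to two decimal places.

66.20%

Tariq reaches Fennick along 2 paths.
Direct stake: 6% = 6%.
Via Thornfield: 70% × 86% = 60.2%.
Total: 6% + 60.2% = 66.2%.
Rounded: 66.20%.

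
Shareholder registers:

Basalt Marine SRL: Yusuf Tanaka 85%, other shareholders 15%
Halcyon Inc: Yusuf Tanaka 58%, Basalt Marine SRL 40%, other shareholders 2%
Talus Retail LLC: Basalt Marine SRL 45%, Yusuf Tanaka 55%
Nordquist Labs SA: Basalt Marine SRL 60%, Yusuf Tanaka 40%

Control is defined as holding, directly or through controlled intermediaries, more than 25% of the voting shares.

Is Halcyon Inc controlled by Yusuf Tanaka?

Yes

Yusuf holds 85% of Basalt, so Yusuf controls Basalt.
Yusuf and Basalt together hold 58% + 40% = 98% of Halcyon, so Yusuf controls Halcyon.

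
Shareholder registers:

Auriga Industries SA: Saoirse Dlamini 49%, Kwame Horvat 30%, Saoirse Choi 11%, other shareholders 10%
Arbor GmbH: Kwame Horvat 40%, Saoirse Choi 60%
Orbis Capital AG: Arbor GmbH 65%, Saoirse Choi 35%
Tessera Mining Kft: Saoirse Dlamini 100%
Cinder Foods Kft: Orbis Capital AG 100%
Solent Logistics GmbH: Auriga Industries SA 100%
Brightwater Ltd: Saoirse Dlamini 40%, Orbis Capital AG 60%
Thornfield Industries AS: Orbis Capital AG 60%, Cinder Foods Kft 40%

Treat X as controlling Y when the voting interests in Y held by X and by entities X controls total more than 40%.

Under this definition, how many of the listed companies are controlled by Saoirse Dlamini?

Saoirse Dlamini holds 49% of Auriga, so Saoirse Dlamini controls Auriga.
Saoirse Dlamini holds 100% of Tessera, so Saoirse Dlamini controls Tessera.
Auriga holds 100% of Solent, so Saoirse Dlamini controls Solent.
No other company's threshold is met.
Saoirse Dlamini controls 3 companies.

3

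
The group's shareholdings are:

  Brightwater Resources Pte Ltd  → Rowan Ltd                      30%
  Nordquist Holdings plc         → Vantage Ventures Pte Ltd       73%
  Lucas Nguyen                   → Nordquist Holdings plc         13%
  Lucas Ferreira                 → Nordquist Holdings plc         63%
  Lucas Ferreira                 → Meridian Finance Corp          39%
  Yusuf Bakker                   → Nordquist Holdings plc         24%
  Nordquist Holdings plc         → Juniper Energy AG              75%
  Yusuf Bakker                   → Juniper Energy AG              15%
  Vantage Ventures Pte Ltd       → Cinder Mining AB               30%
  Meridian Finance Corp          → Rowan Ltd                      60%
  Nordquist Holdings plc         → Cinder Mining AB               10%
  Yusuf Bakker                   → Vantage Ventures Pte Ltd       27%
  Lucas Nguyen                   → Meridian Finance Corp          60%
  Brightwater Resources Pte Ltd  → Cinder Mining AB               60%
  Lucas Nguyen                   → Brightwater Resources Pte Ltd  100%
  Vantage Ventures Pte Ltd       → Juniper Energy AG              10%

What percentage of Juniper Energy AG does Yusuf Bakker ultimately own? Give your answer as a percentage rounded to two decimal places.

37.45%

Yusuf reaches Juniper along 4 paths.
Via Nordquist: 24% × 75% = 18%.
Via Nordquist → Vantage: 24% × 73% × 10% = 1.752%.
Via Vantage: 27% × 10% = 2.7%.
Direct stake: 15% = 15%.
Total: 18% + 1.752% + 2.7% + 15% = 37.452%.
Rounded: 37.45%.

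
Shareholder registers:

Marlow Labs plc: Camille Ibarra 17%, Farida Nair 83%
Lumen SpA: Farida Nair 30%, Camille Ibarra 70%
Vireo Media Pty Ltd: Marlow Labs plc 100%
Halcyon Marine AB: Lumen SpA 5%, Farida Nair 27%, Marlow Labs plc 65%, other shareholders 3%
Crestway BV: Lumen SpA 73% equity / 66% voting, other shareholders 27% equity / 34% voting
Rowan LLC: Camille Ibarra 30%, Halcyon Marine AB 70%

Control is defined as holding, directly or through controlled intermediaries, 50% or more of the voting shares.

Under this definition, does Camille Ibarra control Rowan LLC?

Camille holds 70% of Lumen, so Camille controls Lumen.
Lumen holds 66% of Crestway, so Camille controls Crestway.
In Rowan, Camille's side holds only 30%, not ≥ 50%.
So Camille does not control Rowan.

No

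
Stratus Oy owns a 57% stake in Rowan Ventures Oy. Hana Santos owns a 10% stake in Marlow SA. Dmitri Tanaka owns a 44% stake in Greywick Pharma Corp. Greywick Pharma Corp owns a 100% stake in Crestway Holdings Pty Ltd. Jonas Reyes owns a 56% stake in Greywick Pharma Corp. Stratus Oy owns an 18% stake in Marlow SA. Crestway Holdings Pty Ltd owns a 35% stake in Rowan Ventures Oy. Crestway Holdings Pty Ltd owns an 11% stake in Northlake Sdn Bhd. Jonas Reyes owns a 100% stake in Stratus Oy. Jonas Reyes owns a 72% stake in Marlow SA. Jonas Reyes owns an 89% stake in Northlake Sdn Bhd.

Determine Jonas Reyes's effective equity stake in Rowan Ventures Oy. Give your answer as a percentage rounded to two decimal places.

76.60%

Jonas reaches Rowan along 2 paths.
Via Greywick → Crestway: 56% × 100% × 35% = 19.6%.
Via Stratus: 100% × 57% = 57%.
Total: 19.6% + 57% = 76.6%.
Rounded: 76.60%.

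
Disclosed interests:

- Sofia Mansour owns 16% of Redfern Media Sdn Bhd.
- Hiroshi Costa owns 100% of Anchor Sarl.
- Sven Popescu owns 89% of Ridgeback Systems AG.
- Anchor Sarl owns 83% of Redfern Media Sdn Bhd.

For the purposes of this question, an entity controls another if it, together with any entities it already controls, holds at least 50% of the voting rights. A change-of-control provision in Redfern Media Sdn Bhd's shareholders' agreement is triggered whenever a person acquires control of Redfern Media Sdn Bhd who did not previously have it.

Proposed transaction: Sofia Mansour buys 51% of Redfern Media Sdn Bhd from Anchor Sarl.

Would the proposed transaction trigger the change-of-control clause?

The purchase adds only to Sofia's holdings (Anchor's stake shrinks), so Sofia is the only person who could newly come to control Redfern.
Sofia's largest direct stake is 16% in Redfern, which does not meet the threshold, so Sofia controls no company.
In Redfern, Sofia's side holds only 16%, not ≥ 50%.
So before the transaction, Sofia does not control Redfern.
After the purchase, Sofia's direct stake in Redfern rises to 16% + 51% = 67%, and Anchor's stake falls to 32%.
Sofia holds 67% of Redfern, so Sofia controls Redfern.
Sofia did not control Redfern before and does after, so the clause is triggered.

Yes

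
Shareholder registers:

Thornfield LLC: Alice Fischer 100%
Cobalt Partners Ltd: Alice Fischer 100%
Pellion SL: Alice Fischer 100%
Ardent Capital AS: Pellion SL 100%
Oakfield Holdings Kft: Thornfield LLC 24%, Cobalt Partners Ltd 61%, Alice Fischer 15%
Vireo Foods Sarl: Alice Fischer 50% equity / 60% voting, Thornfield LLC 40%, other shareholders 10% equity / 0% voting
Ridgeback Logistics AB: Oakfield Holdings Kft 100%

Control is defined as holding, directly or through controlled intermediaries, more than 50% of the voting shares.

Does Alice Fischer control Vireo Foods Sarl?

Yes

Alice holds 100% of Thornfield, so Alice controls Thornfield.
Alice and Thornfield together hold 60% + 40% = 100% of Vireo, so Alice controls Vireo.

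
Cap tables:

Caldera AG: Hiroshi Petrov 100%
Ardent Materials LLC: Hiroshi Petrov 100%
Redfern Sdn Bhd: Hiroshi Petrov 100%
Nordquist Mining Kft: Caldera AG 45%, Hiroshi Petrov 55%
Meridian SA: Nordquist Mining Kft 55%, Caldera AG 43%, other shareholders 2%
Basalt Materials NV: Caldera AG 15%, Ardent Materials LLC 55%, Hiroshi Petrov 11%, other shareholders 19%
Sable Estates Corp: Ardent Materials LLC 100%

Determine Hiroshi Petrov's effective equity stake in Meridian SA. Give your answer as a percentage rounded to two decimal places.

98.00%

Hiroshi reaches Meridian along 3 paths.
Via Caldera → Nordquist: 100% × 45% × 55% = 24.75%.
Via Nordquist: 55% × 55% = 30.25%.
Via Caldera: 100% × 43% = 43%.
Total: 24.75% + 30.25% + 43% = 98%.
Rounded: 98.00%.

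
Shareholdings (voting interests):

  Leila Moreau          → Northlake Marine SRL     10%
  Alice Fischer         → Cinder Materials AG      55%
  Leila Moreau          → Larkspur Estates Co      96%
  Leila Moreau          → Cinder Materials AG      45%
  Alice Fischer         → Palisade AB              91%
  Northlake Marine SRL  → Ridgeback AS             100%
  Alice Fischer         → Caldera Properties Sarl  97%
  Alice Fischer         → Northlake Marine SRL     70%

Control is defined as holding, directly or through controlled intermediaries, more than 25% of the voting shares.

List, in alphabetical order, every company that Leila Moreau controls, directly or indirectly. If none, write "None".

Cinder Materials AG, Larkspur Estates Co

Leila holds 96% of Larkspur, so Leila controls Larkspur.
Leila holds 45% of Cinder, so Leila controls Cinder.
No other company's threshold is met.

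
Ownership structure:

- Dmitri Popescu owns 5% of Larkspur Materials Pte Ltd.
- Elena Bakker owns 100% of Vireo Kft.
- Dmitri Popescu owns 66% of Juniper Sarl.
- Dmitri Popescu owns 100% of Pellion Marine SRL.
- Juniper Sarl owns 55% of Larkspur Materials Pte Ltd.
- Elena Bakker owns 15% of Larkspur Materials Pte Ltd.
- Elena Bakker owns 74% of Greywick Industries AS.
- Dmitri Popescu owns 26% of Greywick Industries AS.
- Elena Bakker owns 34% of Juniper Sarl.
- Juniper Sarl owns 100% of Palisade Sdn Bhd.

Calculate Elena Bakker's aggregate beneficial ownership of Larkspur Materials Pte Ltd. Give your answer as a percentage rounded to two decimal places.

33.70%

Elena reaches Larkspur along 2 paths.
Via Juniper: 34% × 55% = 18.7%.
Direct stake: 15% = 15%.
Total: 18.7% + 15% = 33.7%.
Rounded: 33.70%.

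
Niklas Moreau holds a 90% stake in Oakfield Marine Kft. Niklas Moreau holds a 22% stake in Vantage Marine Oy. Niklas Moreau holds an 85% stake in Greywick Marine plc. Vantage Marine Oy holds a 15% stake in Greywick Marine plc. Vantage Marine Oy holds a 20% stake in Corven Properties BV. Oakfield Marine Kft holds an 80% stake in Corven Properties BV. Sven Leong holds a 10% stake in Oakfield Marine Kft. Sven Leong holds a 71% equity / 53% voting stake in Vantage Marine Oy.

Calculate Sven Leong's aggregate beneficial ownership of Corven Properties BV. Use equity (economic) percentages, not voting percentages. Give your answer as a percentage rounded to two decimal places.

22.20%

Sven reaches Corven along 2 paths.
Via Oakfield: 10% × 80% = 8%.
Via Vantage: 71% × 20% = 14.2%.
Total: 8% + 14.2% = 22.2%.
Rounded: 22.20%.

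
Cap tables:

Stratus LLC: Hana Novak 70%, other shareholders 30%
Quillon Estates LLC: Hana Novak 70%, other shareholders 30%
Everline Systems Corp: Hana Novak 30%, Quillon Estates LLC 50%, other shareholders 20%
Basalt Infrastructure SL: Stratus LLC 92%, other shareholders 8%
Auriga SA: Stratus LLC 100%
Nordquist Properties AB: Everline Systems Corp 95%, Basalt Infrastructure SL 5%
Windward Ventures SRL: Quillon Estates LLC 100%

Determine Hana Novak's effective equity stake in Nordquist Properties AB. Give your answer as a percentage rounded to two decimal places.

Hana reaches Nordquist along 3 paths.
Via Everline: 30% × 95% = 28.5%.
Via Quillon → Everline: 70% × 50% × 95% = 33.25%.
Via Stratus → Basalt: 70% × 92% × 5% = 3.22%.
Total: 28.5% + 33.25% + 3.22% = 64.97%.

64.97%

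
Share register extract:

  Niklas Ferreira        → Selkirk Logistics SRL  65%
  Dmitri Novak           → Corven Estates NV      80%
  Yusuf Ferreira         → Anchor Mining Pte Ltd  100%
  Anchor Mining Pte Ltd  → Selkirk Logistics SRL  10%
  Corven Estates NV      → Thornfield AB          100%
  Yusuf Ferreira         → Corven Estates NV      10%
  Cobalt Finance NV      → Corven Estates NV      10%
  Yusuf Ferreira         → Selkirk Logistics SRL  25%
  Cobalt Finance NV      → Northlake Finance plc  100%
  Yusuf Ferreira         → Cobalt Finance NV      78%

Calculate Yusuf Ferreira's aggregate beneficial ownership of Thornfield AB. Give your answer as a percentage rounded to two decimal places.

Yusuf reaches Thornfield along 2 paths.
Via Cobalt → Corven: 78% × 10% × 100% = 7.8%.
Via Corven: 10% × 100% = 10%.
Total: 7.8% + 10% = 17.8%.
Rounded: 17.80%.

17.80%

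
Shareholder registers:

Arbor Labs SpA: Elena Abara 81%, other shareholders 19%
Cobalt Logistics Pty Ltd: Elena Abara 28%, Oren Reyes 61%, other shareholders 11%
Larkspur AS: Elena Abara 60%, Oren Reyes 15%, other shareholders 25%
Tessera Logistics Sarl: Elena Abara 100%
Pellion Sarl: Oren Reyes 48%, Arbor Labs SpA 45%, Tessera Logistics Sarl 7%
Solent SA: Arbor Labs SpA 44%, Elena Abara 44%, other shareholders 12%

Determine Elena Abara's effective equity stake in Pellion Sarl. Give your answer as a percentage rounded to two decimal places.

Elena reaches Pellion along 2 paths.
Via Arbor: 81% × 45% = 36.45%.
Via Tessera: 100% × 7% = 7%.
Total: 36.45% + 7% = 43.45%.

43.45%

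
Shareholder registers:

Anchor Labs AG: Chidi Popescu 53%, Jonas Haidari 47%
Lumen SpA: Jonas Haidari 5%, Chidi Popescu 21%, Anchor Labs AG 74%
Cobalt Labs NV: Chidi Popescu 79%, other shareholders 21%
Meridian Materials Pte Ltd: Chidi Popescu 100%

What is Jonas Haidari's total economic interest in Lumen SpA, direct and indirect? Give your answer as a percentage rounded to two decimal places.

Jonas reaches Lumen along 2 paths.
Direct stake: 5% = 5%.
Via Anchor: 47% × 74% = 34.78%.
Total: 5% + 34.78% = 39.78%.

39.78%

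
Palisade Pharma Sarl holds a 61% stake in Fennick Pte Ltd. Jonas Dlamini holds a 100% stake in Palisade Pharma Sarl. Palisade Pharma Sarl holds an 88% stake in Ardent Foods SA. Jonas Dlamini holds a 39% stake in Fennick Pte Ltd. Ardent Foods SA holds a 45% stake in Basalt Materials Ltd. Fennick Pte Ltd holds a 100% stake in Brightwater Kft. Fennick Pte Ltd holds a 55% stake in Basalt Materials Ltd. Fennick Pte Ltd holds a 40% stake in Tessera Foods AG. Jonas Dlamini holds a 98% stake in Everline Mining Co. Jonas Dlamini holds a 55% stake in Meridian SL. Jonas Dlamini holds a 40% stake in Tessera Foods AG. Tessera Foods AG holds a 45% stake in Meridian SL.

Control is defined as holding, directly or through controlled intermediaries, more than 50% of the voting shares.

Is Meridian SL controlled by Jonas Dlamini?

Jonas holds 100% of Palisade, so Jonas controls Palisade.
Jonas and Palisade together hold 39% + 61% = 100% of Fennick, so Jonas controls Fennick.
Fennick and Jonas together hold 40% + 40% = 80% of Tessera, so Jonas controls Tessera.
Jonas and Tessera together hold 55% + 45% = 100% of Meridian, so Jonas controls Meridian.

Yes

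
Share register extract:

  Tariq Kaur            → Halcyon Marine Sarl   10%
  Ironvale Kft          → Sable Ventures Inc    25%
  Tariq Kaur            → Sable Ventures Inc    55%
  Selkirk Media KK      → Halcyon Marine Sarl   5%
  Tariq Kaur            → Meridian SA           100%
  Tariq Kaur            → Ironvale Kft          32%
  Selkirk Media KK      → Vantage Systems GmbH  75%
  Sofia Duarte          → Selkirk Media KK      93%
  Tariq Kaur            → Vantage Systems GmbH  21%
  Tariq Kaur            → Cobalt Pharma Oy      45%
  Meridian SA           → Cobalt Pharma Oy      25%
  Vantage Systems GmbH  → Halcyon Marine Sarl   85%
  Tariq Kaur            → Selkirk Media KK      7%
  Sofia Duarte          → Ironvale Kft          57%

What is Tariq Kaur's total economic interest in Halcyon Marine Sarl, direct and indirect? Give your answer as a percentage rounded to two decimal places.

Tariq reaches Halcyon along 4 paths.
Via Selkirk: 7% × 5% = 0.35%.
Via Selkirk → Vantage: 7% × 75% × 85% = 4.4625%.
Via Vantage: 21% × 85% = 17.85%.
Direct stake: 10% = 10%.
Total: 0.35% + 4.4625% + 17.85% + 10% = 32.6625%.
Rounded: 32.66%.

32.66%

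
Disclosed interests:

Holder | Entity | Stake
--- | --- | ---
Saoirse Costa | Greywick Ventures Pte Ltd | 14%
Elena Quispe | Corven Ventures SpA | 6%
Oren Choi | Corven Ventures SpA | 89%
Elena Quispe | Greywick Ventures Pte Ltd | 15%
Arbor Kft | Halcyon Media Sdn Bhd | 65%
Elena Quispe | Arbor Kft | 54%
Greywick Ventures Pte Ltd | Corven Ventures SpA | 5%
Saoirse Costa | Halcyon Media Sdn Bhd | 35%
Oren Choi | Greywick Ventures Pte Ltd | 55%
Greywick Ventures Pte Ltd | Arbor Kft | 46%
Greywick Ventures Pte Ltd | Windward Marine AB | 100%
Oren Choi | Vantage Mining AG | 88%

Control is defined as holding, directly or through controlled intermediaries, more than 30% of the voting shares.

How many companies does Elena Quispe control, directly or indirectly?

2

Elena holds 54% of Arbor, so Elena controls Arbor.
Arbor holds 65% of Halcyon, so Elena controls Halcyon.
No other company's threshold is met.
Elena controls 2 companies.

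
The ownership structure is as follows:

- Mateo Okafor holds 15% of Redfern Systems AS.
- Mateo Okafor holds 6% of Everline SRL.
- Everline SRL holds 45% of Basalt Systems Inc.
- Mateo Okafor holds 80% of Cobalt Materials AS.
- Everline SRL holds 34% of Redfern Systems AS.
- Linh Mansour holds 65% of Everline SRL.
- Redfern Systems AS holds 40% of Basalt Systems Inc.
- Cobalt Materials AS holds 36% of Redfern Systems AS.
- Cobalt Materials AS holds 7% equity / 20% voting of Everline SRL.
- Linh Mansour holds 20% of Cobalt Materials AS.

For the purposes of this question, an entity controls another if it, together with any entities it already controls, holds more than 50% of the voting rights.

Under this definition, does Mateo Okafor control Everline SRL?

Mateo holds 80% of Cobalt, so Mateo controls Cobalt.
Mateo and Cobalt together hold 15% + 36% = 51% of Redfern, so Mateo controls Redfern.
In Everline, Mateo's side holds only 20% + 6% = 26%, not > 50%.
So Mateo does not control Everline.

No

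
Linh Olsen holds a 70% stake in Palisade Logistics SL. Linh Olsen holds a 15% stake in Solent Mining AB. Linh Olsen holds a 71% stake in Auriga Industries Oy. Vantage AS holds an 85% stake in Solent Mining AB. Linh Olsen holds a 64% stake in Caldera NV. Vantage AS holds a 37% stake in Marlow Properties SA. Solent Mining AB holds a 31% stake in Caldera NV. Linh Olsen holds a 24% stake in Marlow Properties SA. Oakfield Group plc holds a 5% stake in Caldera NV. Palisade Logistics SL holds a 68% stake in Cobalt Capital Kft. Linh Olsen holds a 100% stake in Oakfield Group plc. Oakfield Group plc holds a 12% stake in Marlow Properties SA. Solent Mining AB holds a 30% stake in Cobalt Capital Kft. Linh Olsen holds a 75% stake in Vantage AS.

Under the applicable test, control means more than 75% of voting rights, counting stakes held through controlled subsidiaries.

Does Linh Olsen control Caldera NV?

No

Linh holds 100% of Oakfield, so Linh controls Oakfield.
In Caldera, Linh's side holds only 64% + 5% = 69%, not > 75%.
So Linh does not control Caldera.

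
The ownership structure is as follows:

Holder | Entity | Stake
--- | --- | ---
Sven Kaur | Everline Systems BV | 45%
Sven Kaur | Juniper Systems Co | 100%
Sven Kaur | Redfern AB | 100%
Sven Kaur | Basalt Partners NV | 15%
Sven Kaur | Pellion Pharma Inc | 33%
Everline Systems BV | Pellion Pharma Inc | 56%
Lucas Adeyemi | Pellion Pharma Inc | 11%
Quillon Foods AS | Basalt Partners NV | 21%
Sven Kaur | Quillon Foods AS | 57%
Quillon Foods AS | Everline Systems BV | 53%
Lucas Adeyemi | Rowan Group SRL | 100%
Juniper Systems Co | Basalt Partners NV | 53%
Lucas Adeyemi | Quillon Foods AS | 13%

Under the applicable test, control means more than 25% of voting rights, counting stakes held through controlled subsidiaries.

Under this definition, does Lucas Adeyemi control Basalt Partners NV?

Lucas holds 100% of Rowan, so Lucas controls Rowan.
Neither Lucas nor any entity Lucas controls holds any voting interest in Basalt.
So Lucas does not control Basalt.

No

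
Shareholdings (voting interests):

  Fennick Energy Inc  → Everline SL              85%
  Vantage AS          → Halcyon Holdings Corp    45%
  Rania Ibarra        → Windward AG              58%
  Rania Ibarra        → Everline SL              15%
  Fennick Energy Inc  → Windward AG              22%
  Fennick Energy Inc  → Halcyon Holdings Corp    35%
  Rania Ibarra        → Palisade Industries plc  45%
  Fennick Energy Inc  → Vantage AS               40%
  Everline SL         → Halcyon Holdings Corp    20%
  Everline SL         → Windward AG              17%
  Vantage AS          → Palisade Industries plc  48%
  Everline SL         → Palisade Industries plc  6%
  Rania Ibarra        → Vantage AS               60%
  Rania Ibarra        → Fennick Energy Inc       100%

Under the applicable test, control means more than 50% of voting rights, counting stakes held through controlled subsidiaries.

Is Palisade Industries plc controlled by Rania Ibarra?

Yes

Rania holds 100% of Fennick, so Rania controls Fennick.
Rania and Fennick together hold 15% + 85% = 100% of Everline, so Rania controls Everline.
Fennick and Rania together hold 40% + 60% = 100% of Vantage, so Rania controls Vantage.
Everline and Vantage and Rania together hold 6% + 48% + 45% = 99% of Palisade, so Rania controls Palisade.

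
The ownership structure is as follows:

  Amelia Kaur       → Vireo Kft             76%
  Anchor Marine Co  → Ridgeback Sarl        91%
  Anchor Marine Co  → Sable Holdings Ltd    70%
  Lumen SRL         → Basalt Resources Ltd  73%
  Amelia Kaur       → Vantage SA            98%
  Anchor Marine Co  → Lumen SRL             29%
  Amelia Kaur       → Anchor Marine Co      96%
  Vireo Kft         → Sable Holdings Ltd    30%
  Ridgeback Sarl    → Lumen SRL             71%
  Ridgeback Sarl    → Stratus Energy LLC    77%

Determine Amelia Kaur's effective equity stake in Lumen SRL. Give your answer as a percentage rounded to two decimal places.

89.87%

Amelia reaches Lumen along 2 paths.
Via Anchor: 96% × 29% = 27.84%.
Via Anchor → Ridgeback: 96% × 91% × 71% = 62.0256%.
Total: 27.84% + 62.0256% = 89.8656%.
Rounded: 89.87%.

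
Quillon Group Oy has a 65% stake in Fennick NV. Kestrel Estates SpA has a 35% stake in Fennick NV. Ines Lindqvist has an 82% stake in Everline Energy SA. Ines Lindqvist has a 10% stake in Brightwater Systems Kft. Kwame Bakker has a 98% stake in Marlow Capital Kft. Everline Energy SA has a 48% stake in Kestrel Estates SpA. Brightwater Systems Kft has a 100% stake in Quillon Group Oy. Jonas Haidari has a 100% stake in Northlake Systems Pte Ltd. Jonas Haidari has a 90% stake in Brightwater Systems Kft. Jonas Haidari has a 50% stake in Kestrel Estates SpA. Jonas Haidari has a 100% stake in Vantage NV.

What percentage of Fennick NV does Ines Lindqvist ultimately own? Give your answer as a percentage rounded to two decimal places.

Ines reaches Fennick along 2 paths.
Via Brightwater → Quillon: 10% × 100% × 65% = 6.5%.
Via Everline → Kestrel: 82% × 48% × 35% = 13.776%.
Total: 6.5% + 13.776% = 20.276%.
Rounded: 20.28%.

20.28%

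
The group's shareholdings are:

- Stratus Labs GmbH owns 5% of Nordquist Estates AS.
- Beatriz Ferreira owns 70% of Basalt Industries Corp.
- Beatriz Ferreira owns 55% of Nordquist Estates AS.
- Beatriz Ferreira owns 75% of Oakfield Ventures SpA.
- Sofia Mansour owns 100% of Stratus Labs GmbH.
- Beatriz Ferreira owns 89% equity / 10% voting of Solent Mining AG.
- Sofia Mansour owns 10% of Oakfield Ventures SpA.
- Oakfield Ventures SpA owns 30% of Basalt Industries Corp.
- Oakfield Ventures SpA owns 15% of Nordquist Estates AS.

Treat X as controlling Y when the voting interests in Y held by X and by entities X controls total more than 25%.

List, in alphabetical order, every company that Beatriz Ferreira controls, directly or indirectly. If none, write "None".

Beatriz holds 75% of Oakfield, so Beatriz controls Oakfield.
Oakfield and Beatriz together hold 15% + 55% = 70% of Nordquist, so Beatriz controls Nordquist.
Beatriz and Oakfield together hold 70% + 30% = 100% of Basalt, so Beatriz controls Basalt.
No other company's threshold is met.

Basalt Industries Corp, Nordquist Estates AS, Oakfield Ventures SpA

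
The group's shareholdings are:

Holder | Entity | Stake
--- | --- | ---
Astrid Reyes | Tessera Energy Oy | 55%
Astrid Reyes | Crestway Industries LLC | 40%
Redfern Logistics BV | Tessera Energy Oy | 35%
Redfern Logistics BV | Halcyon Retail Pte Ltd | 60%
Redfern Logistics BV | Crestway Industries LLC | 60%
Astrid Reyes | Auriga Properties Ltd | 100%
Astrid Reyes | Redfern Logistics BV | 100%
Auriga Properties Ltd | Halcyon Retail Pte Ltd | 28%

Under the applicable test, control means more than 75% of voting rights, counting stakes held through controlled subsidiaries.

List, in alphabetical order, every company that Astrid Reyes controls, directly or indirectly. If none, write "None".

Astrid holds 100% of Redfern, so Astrid controls Redfern.
Astrid holds 100% of Auriga, so Astrid controls Auriga.
Astrid and Redfern together hold 55% + 35% = 90% of Tessera, so Astrid controls Tessera.
Astrid and Redfern together hold 40% + 60% = 100% of Crestway, so Astrid controls Crestway.
Redfern and Auriga together hold 60% + 28% = 88% of Halcyon, so Astrid controls Halcyon.

Auriga Properties Ltd, Crestway Industries LLC, Halcyon Retail Pte Ltd, Redfern Logistics BV, Tessera Energy Oy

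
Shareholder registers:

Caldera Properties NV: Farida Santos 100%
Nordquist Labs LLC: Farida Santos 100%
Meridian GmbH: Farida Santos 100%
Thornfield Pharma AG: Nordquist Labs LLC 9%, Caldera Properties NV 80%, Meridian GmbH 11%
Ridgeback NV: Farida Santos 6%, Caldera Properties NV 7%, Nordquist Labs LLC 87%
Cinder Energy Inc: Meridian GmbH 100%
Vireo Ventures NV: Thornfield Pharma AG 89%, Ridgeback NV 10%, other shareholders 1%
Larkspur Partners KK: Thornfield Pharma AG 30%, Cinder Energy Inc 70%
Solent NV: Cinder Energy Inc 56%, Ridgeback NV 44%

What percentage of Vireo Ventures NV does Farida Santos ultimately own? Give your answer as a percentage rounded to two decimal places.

Farida reaches Vireo along 6 paths.
Via Nordquist → Thornfield: 100% × 9% × 89% = 8.01%.
Via Caldera → Thornfield: 100% × 80% × 89% = 71.2%.
Via Meridian → Thornfield: 100% × 11% × 89% = 9.79%.
Via Ridgeback: 6% × 10% = 0.6%.
Via Caldera → Ridgeback: 100% × 7% × 10% = 0.7%.
Via Nordquist → Ridgeback: 100% × 87% × 10% = 8.7%.
Total: 8.01% + 71.2% + 9.79% + 0.6% + 0.7% + 8.7% = 99%.
Rounded: 99.00%.

99.00%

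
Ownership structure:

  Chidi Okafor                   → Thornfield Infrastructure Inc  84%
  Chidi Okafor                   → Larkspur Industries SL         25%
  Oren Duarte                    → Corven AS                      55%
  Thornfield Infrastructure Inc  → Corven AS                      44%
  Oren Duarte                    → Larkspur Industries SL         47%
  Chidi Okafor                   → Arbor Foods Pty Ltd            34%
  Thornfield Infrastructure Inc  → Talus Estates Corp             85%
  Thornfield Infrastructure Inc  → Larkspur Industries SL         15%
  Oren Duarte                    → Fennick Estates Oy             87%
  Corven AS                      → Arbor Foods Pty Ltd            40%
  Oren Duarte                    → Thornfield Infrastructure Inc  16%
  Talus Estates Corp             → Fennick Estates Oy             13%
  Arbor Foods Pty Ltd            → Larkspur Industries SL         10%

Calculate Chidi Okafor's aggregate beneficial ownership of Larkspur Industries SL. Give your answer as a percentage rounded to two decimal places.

Chidi reaches Larkspur along 4 paths.
Direct stake: 25% = 25%.
Via Thornfield: 84% × 15% = 12.6%.
Via Arbor: 34% × 10% = 3.4%.
Via Thornfield → Corven → Arbor: 84% × 44% × 40% × 10% = 1.4784%.
Total: 25% + 12.6% + 3.4% + 1.4784% = 42.4784%.
Rounded: 42.48%.

42.48%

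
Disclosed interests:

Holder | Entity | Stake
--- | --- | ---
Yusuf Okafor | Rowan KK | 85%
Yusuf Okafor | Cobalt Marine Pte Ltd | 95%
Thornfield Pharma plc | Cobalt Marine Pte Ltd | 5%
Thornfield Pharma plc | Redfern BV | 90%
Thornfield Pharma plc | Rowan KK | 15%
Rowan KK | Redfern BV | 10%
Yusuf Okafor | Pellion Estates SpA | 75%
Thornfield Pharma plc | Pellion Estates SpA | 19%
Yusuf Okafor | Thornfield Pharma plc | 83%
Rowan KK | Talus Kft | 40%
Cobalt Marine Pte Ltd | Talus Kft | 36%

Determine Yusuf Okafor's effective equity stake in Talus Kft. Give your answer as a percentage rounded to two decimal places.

Yusuf reaches Talus along 4 paths.
Via Thornfield → Rowan: 83% × 15% × 40% = 4.98%.
Via Rowan: 85% × 40% = 34%.
Via Cobalt: 95% × 36% = 34.2%.
Via Thornfield → Cobalt: 83% × 5% × 36% = 1.494%.
Total: 4.98% + 34% + 34.2% + 1.494% = 74.674%.
Rounded: 74.67%.

74.67%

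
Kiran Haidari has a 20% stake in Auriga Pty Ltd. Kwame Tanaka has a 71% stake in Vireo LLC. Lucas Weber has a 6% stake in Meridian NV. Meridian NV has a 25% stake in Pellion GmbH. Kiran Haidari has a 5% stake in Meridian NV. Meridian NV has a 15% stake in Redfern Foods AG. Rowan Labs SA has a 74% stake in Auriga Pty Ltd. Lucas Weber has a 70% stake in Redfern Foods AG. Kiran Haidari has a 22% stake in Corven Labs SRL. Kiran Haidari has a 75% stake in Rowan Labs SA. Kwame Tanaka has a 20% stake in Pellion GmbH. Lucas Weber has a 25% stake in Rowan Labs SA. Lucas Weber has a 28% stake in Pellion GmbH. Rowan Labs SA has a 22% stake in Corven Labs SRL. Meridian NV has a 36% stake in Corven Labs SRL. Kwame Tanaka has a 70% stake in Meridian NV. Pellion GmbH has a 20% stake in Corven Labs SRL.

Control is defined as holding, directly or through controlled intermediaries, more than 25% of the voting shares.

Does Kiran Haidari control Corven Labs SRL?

Kiran holds 75% of Rowan, so Kiran controls Rowan.
Kiran and Rowan together hold 22% + 22% = 44% of Corven, so Kiran controls Corven.

Yes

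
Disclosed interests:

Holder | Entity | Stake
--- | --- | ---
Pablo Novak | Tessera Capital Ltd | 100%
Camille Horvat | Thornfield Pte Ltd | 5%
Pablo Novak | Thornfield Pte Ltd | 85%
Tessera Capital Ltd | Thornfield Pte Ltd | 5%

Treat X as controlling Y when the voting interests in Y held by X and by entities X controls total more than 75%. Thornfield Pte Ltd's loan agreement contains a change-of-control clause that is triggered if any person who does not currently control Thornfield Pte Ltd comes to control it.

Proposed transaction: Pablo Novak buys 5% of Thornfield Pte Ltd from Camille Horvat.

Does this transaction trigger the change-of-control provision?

The purchase adds only to Pablo's holdings (Camille's stake shrinks), so Pablo is the only person who could newly come to control Thornfield.
Pablo holds 100% of Tessera, so Pablo controls Tessera.
Pablo and Tessera together hold 85% + 5% = 90% of Thornfield, so Pablo controls Thornfield.
So Pablo already controls Thornfield before the transaction.
After the purchase, Pablo's direct stake in Thornfield rises to 85% + 5% = 90%, and Camille's stake falls to 0%.
Pablo controlled Thornfield already, so this is not a new person acquiring control; every other person's position is unchanged or reduced.
No new person acquires control, so the clause is not triggered.

No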